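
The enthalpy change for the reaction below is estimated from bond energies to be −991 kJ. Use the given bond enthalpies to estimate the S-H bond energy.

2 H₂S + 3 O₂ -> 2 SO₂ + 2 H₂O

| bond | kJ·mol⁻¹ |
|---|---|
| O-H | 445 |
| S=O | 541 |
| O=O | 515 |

Let D be the S-H bond energy.
Σ(broken) = 3×515 + 4×D = 1545 + 4D
Σ(formed) = 4×445 + 4×541 = 3944
ΔH = Σ(broken) − Σ(formed) = (1545 + 4D) − (3944) = −2399 + 4D
Setting this equal to −991 kJ gives 4D = 1408, so D = 352 kJ/mol.

D(S-H) ≈ 352 kJ/mol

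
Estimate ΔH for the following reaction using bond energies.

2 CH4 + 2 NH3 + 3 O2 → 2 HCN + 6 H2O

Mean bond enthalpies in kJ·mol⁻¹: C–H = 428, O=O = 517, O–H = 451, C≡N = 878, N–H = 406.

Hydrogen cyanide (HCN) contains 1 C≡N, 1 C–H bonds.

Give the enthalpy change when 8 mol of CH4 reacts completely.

ΔH = −2452 kJ

Bonds broken (reactants):
  C–H: 8 × 428 = 3424
  N–H: 6 × 406 = 2436
  O=O: 3 × 517 = 1551
  Σ(broken) = 7411 kJ
Bonds formed (products):
  C≡N: 2 × 878 = 1756
  C–H: 2 × 428 = 856
  O–H: 12 × 451 = 5412
  Σ(formed) = 8024 kJ
ΔH = Σ(broken) − Σ(formed) = 7411 − 8024 = −613 kJ
For 4× the reaction as written: 4 × (−613) = −2452 kJ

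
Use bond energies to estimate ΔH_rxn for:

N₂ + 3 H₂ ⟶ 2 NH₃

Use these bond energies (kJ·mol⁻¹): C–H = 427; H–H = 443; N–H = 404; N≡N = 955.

ΔH ≈ −140 kJ

Bonds broken (reactants):
  H–H: 3 × 443 = 1329
  N≡N: 1 × 955 = 955
  Σ(broken) = 2284 kJ
Bonds formed (products):
  N–H: 6 × 404 = 2424
  Σ(formed) = 2424 kJ
ΔH = Σ(broken) − Σ(formed) = 2284 − 2424 = −140 kJ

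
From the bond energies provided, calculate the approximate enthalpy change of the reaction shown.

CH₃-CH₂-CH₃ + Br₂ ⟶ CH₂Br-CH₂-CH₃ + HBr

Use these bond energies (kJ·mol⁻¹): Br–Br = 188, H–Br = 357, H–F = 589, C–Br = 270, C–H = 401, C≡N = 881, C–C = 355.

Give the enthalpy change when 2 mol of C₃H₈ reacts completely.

ΔH = −76 kJ

Bonds broken (reactants):
  Br–Br: 1 × 188 = 188
  C–C: 2 × 355 = 710
  C–H: 8 × 401 = 3208
  Σ(broken) = 4106 kJ
Bonds formed (products):
  C–Br: 1 × 270 = 270
  C–C: 2 × 355 = 710
  C–H: 7 × 401 = 2807
  H–Br: 1 × 357 = 357
  Σ(formed) = 4144 kJ
ΔH = Σ(broken) − Σ(formed) = 4106 − 4144 = −38 kJ
For 2× the reaction as written: 2 × (−38) = −76 kJ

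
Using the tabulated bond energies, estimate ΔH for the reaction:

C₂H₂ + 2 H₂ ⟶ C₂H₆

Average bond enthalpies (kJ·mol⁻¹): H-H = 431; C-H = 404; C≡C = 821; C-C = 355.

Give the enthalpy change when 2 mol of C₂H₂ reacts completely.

ΔH = −576 kJ

Bonds broken (reactants):
  C≡C: 1 × 821 = 821
  C-H: 2 × 404 = 808
  H-H: 2 × 431 = 862
  Σ(broken) = 2491 kJ
Bonds formed (products):
  C-C: 1 × 355 = 355
  C-H: 6 × 404 = 2424
  Σ(formed) = 2779 kJ
ΔH = Σ(broken) − Σ(formed) = 2491 − 2779 = −288 kJ
For 2× the reaction as written: 2 × (−288) = −576 kJ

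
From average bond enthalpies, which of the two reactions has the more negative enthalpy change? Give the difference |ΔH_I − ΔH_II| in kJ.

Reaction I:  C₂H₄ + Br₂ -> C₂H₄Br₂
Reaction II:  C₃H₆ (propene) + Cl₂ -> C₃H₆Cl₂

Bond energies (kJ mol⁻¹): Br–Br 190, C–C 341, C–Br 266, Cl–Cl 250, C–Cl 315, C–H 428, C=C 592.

Reaction II, by 38 kJ

Reaction I:
  Bonds broken (reactants):
    Br–Br: 1 × 190 = 190
    C–H: 4 × 428 = 1712
    C=C: 1 × 592 = 592
    Σ(broken) = 2494 kJ
  Bonds formed (products):
    C–Br: 2 × 266 = 532
    C–C: 1 × 341 = 341
    C–H: 4 × 428 = 1712
    Σ(formed) = 2585 kJ
  ΔH_I = 2494 − 2585 = −91 kJ
Reaction II:
  Bonds broken (reactants):
    C–C: 1 × 341 = 341
    C–H: 6 × 428 = 2568
    C=C: 1 × 592 = 592
    Cl–Cl: 1 × 250 = 250
    Σ(broken) = 3751 kJ
  Bonds formed (products):
    C–C: 2 × 341 = 682
    C–Cl: 2 × 315 = 630
    C–H: 6 × 428 = 2568
    Σ(formed) = 3880 kJ
  ΔH_II = 3751 − 3880 = −129 kJ
ΔH_I − ΔH_II = +38 kJ, so reaction II has the more negative ΔH; |ΔH_I − ΔH_II| = 38 kJ.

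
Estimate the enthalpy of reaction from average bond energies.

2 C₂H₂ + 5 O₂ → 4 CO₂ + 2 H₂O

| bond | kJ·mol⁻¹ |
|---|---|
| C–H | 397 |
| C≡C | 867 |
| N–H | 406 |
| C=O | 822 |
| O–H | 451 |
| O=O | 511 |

Bonds broken (reactants):
  C≡C: 2 × 867 = 1734
  C–H: 4 × 397 = 1588
  O=O: 5 × 511 = 2555
  Σ(broken) = 5877 kJ
Bonds formed (products):
  C=O: 8 × 822 = 6576
  O–H: 4 × 451 = 1804
  Σ(formed) = 8380 kJ
ΔH = Σ(broken) − Σ(formed) = 5877 − 8380 = −2503 kJ

ΔH ≈ −2503 kJ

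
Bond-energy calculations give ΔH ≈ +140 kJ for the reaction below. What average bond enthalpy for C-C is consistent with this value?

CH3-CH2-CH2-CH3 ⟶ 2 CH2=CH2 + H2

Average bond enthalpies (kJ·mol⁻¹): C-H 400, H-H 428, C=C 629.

Let D be the C-C bond energy.
Σ(broken) = 3×D + 10×400 = 4000 + 3D
Σ(formed) = 8×400 + 2×629 + 1×428 = 4886
ΔH = Σ(broken) − Σ(formed) = (4000 + 3D) − (4886) = −886 + 3D
Setting this equal to +140 kJ gives 3D = 1026, so D = 342 kJ/mol.

D(C-C) ≈ 342 kJ/mol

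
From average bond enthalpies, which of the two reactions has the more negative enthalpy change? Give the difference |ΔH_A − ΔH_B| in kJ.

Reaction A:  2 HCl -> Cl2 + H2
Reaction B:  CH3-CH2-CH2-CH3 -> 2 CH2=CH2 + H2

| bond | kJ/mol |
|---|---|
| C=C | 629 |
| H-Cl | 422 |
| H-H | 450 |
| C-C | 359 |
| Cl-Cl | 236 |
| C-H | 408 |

Reaction A:
  Bonds broken (reactants):
    H-Cl: 2 × 422 = 844
    Σ(broken) = 844 kJ
  Bonds formed (products):
    Cl-Cl: 1 × 236 = 236
    H-H: 1 × 450 = 450
    Σ(formed) = 686 kJ
  ΔH_A = 844 − 686 = +158 kJ
Reaction B:
  Bonds broken (reactants):
    C-C: 3 × 359 = 1077
    C-H: 10 × 408 = 4080
    Σ(broken) = 5157 kJ
  Bonds formed (products):
    C-H: 8 × 408 = 3264
    C=C: 2 × 629 = 1258
    H-H: 1 × 450 = 450
    Σ(formed) = 4972 kJ
  ΔH_B = 5157 − 4972 = +185 kJ
ΔH_A − ΔH_B = −27 kJ, so reaction A has the more negative ΔH; |ΔH_A − ΔH_B| = 27 kJ.

Reaction A, by 27 kJ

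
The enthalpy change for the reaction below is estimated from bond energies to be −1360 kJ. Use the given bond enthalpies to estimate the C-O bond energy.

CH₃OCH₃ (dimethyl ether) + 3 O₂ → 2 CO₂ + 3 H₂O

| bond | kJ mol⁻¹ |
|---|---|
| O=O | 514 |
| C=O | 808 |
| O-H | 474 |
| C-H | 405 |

Let D be the C-O bond energy.
Σ(broken) = 6×405 + 2×D + 3×514 = 3972 + 2D
Σ(formed) = 4×808 + 6×474 = 6076
ΔH = Σ(broken) − Σ(formed) = (3972 + 2D) − (6076) = −2104 + 2D
Setting this equal to −1360 kJ gives 2D = 744, so D = 372 kJ/mol.

D(C-O) ≈ 372 kJ/mol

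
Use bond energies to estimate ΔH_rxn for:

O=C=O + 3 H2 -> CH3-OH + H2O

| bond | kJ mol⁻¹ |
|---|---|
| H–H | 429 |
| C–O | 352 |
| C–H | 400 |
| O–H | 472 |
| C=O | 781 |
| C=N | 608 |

Bonds broken (reactants):
  C=O: 2 × 781 = 1562
  H–H: 3 × 429 = 1287
  Σ(broken) = 2849 kJ
Bonds formed (products):
  C–H: 3 × 400 = 1200
  C–O: 1 × 352 = 352
  O–H: 3 × 472 = 1416
  Σ(formed) = 2968 kJ
ΔH = Σ(broken) − Σ(formed) = 2849 − 2968 = −119 kJ

ΔH ≈ −119 kJ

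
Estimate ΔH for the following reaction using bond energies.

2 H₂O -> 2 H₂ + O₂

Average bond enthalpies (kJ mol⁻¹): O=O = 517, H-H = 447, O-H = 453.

ΔH ≈ +401 kJ

Bonds broken (reactants):
  O-H: 4 × 453 = 1812
  Σ(broken) = 1812 kJ
Bonds formed (products):
  H-H: 2 × 447 = 894
  O=O: 1 × 517 = 517
  Σ(formed) = 1411 kJ
ΔH = Σ(broken) − Σ(formed) = 1812 − 1411 = +401 kJ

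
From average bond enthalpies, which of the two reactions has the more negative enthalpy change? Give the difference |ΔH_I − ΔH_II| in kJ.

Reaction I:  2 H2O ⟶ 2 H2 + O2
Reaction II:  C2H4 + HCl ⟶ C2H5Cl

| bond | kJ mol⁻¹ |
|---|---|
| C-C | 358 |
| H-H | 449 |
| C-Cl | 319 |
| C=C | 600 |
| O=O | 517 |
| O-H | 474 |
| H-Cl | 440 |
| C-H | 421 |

Reaction II, by 539 kJ

Reaction I:
  Bonds broken (reactants):
    O-H: 4 × 474 = 1896
    Σ(broken) = 1896 kJ
  Bonds formed (products):
    H-H: 2 × 449 = 898
    O=O: 1 × 517 = 517
    Σ(formed) = 1415 kJ
  ΔH_I = 1896 − 1415 = +481 kJ
Reaction II:
  Bonds broken (reactants):
    C-H: 4 × 421 = 1684
    C=C: 1 × 600 = 600
    H-Cl: 1 × 440 = 440
    Σ(broken) = 2724 kJ
  Bonds formed (products):
    C-C: 1 × 358 = 358
    C-Cl: 1 × 319 = 319
    C-H: 5 × 421 = 2105
    Σ(formed) = 2782 kJ
  ΔH_II = 2724 − 2782 = −58 kJ
ΔH_I − ΔH_II = +539 kJ, so reaction II has the more negative ΔH; |ΔH_I − ΔH_II| = 539 kJ.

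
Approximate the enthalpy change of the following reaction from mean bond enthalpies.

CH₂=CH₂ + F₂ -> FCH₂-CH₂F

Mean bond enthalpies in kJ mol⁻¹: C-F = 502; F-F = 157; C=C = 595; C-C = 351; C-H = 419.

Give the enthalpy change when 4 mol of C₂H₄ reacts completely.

ΔH = −2412 kJ

Bonds broken (reactants):
  C-H: 4 × 419 = 1676
  C=C: 1 × 595 = 595
  F-F: 1 × 157 = 157
  Σ(broken) = 2428 kJ
Bonds formed (products):
  C-C: 1 × 351 = 351
  C-F: 2 × 502 = 1004
  C-H: 4 × 419 = 1676
  Σ(formed) = 3031 kJ
ΔH = Σ(broken) − Σ(formed) = 2428 − 3031 = −603 kJ
For 4× the reaction as written: 4 × (−603) = −2412 kJ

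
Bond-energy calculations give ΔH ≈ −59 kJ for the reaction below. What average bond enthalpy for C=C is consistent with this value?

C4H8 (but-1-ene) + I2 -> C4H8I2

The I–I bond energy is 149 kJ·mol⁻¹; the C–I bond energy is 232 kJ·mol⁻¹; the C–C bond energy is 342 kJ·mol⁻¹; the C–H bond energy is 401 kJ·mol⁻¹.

D(C=C) ≈ 598 kJ/mol

Let D be the C=C bond energy.
Σ(broken) = 2×342 + 8×401 + 1×D + 1×149 = 4041 + D
Σ(formed) = 3×342 + 8×401 + 2×232 = 4698
ΔH = Σ(broken) − Σ(formed) = (4041 + D) − (4698) = −657 + D
Setting this equal to −59 kJ gives D = 598 kJ/mol.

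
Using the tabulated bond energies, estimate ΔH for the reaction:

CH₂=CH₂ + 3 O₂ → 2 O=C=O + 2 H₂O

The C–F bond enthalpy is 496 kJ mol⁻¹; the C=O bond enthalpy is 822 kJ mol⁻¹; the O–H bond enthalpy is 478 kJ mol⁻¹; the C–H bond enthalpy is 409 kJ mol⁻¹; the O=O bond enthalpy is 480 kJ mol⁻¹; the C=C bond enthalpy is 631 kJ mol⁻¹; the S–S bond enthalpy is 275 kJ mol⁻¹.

Bonds broken (reactants):
  C–H: 4 × 409 = 1636
  C=C: 1 × 631 = 631
  O=O: 3 × 480 = 1440
  Σ(broken) = 3707 kJ
Bonds formed (products):
  C=O: 4 × 822 = 3288
  O–H: 4 × 478 = 1912
  Σ(formed) = 5200 kJ
ΔH = Σ(broken) − Σ(formed) = 3707 − 5200 = −1493 kJ

ΔH ≈ −1493 kJ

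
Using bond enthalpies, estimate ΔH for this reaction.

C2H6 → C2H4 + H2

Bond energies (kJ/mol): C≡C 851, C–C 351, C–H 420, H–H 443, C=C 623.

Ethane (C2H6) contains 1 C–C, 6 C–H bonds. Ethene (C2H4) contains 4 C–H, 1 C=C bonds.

Bonds broken (reactants):
  C–C: 1 × 351 = 351
  C–H: 6 × 420 = 2520
  Σ(broken) = 2871 kJ
Bonds formed (products):
  C–H: 4 × 420 = 1680
  C=C: 1 × 623 = 623
  H–H: 1 × 443 = 443
  Σ(formed) = 2746 kJ
ΔH = Σ(broken) − Σ(formed) = 2871 − 2746 = +125 kJ

ΔH ≈ +125 kJ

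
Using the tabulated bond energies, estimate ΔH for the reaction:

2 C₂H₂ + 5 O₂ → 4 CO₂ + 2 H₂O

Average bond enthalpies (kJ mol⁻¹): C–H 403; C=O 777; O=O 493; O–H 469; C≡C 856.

Bonds broken (reactants):
  C≡C: 2 × 856 = 1712
  C–H: 4 × 403 = 1612
  O=O: 5 × 493 = 2465
  Σ(broken) = 5789 kJ
Bonds formed (products):
  C=O: 8 × 777 = 6216
  O–H: 4 × 469 = 1876
  Σ(formed) = 8092 kJ
ΔH = Σ(broken) − Σ(formed) = 5789 − 8092 = −2303 kJ

ΔH ≈ −2303 kJ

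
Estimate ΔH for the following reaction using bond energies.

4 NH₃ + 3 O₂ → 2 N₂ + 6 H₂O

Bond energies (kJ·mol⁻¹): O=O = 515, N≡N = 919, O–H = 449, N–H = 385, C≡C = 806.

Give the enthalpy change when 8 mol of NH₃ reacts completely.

Bonds broken (reactants):
  N–H: 12 × 385 = 4620
  O=O: 3 × 515 = 1545
  Σ(broken) = 6165 kJ
Bonds formed (products):
  N≡N: 2 × 919 = 1838
  O–H: 12 × 449 = 5388
  Σ(formed) = 7226 kJ
ΔH = Σ(broken) − Σ(formed) = 6165 − 7226 = −1061 kJ
For 2× the reaction as written: 2 × (−1061) = −2122 kJ

ΔH = −2122 kJ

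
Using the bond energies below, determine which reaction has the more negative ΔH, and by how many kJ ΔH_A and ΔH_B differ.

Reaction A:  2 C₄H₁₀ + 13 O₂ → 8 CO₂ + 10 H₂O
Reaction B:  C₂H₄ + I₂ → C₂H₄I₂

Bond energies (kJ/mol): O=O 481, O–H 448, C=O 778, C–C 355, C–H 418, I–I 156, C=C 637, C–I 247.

Reaction A, by 4609 kJ

Reaction A:
  Bonds broken (reactants):
    C–C: 6 × 355 = 2130
    C–H: 20 × 418 = 8360
    O=O: 13 × 481 = 6253
    Σ(broken) = 16743 kJ
  Bonds formed (products):
    C=O: 16 × 778 = 12448
    O–H: 20 × 448 = 8960
    Σ(formed) = 21408 kJ
  ΔH_A = 16743 − 21408 = −4665 kJ
Reaction B:
  Bonds broken (reactants):
    C–H: 4 × 418 = 1672
    C=C: 1 × 637 = 637
    I–I: 1 × 156 = 156
    Σ(broken) = 2465 kJ
  Bonds formed (products):
    C–C: 1 × 355 = 355
    C–H: 4 × 418 = 1672
    C–I: 2 × 247 = 494
    Σ(formed) = 2521 kJ
  ΔH_B = 2465 − 2521 = −56 kJ
ΔH_A − ΔH_B = −4609 kJ, so reaction A has the more negative ΔH; |ΔH_A − ΔH_B| = 4609 kJ.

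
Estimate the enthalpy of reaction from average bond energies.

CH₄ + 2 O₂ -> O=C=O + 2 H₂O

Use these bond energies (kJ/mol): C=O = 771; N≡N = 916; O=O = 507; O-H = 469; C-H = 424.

Bonds broken (reactants):
  C-H: 4 × 424 = 1696
  O=O: 2 × 507 = 1014
  Σ(broken) = 2710 kJ
Bonds formed (products):
  C=O: 2 × 771 = 1542
  O-H: 4 × 469 = 1876
  Σ(formed) = 3418 kJ
ΔH = Σ(broken) − Σ(formed) = 2710 − 3418 = −708 kJ

ΔH ≈ −708 kJ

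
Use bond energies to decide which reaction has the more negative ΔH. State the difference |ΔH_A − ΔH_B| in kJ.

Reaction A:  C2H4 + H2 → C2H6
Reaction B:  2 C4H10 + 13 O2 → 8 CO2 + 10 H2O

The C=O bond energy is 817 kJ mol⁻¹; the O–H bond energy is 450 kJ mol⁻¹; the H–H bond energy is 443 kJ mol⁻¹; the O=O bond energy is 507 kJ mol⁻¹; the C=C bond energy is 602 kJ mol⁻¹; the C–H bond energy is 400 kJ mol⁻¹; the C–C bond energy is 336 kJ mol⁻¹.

Reaction B, by 5374 kJ

Reaction A:
  Bonds broken (reactants):
    C–H: 4 × 400 = 1600
    C=C: 1 × 602 = 602
    H–H: 1 × 443 = 443
    Σ(broken) = 2645 kJ
  Bonds formed (products):
    C–C: 1 × 336 = 336
    C–H: 6 × 400 = 2400
    Σ(formed) = 2736 kJ
  ΔH_A = 2645 − 2736 = −91 kJ
Reaction B:
  Bonds broken (reactants):
    C–C: 6 × 336 = 2016
    C–H: 20 × 400 = 8000
    O=O: 13 × 507 = 6591
    Σ(broken) = 16607 kJ
  Bonds formed (products):
    C=O: 16 × 817 = 13072
    O–H: 20 × 450 = 9000
    Σ(formed) = 22072 kJ
  ΔH_B = 16607 − 22072 = −5465 kJ
ΔH_A − ΔH_B = +5374 kJ, so reaction B has the more negative ΔH; |ΔH_A − ΔH_B| = 5374 kJ.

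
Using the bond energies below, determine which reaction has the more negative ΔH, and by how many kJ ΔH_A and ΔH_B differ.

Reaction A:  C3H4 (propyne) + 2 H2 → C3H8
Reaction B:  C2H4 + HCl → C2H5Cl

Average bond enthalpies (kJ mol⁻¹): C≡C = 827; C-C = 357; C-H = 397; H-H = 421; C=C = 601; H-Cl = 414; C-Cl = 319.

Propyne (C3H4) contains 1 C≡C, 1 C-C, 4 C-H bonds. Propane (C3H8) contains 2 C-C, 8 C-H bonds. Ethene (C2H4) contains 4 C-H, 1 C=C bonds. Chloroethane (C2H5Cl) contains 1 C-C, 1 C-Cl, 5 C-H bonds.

Reaction A:
  Bonds broken (reactants):
    C≡C: 1 × 827 = 827
    C-C: 1 × 357 = 357
    C-H: 4 × 397 = 1588
    H-H: 2 × 421 = 842
    Σ(broken) = 3614 kJ
  Bonds formed (products):
    C-C: 2 × 357 = 714
    C-H: 8 × 397 = 3176
    Σ(formed) = 3890 kJ
  ΔH_A = 3614 − 3890 = −276 kJ
Reaction B:
  Bonds broken (reactants):
    C-H: 4 × 397 = 1588
    C=C: 1 × 601 = 601
    H-Cl: 1 × 414 = 414
    Σ(broken) = 2603 kJ
  Bonds formed (products):
    C-C: 1 × 357 = 357
    C-Cl: 1 × 319 = 319
    C-H: 5 × 397 = 1985
    Σ(formed) = 2661 kJ
  ΔH_B = 2603 − 2661 = −58 kJ
ΔH_A − ΔH_B = −218 kJ, so reaction A has the more negative ΔH; |ΔH_A − ΔH_B| = 218 kJ.

Reaction A, by 218 kJ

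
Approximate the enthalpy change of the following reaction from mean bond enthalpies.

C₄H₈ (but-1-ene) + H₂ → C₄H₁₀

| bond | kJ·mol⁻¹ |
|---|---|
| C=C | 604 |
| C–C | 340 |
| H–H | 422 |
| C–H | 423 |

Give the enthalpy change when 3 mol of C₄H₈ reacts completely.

Bonds broken (reactants):
  C–C: 2 × 340 = 680
  C–H: 8 × 423 = 3384
  C=C: 1 × 604 = 604
  H–H: 1 × 422 = 422
  Σ(broken) = 5090 kJ
Bonds formed (products):
  C–C: 3 × 340 = 1020
  C–H: 10 × 423 = 4230
  Σ(formed) = 5250 kJ
ΔH = Σ(broken) − Σ(formed) = 5090 − 5250 = −160 kJ
For 3× the reaction as written: 3 × (−160) = −480 kJ

ΔH = −480 kJ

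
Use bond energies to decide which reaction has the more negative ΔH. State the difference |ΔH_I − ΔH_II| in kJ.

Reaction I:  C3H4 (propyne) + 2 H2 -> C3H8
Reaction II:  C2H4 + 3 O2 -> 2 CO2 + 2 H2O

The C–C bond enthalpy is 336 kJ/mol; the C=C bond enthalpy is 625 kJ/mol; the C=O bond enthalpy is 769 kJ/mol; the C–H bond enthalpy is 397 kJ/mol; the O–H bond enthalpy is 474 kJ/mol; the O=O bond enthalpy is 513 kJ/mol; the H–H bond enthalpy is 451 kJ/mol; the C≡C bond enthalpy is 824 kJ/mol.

Reaction II, by 1022 kJ

Reaction I:
  Bonds broken (reactants):
    C≡C: 1 × 824 = 824
    C–C: 1 × 336 = 336
    C–H: 4 × 397 = 1588
    H–H: 2 × 451 = 902
    Σ(broken) = 3650 kJ
  Bonds formed (products):
    C–C: 2 × 336 = 672
    C–H: 8 × 397 = 3176
    Σ(formed) = 3848 kJ
  ΔH_I = 3650 − 3848 = −198 kJ
Reaction II:
  Bonds broken (reactants):
    C–H: 4 × 397 = 1588
    C=C: 1 × 625 = 625
    O=O: 3 × 513 = 1539
    Σ(broken) = 3752 kJ
  Bonds formed (products):
    C=O: 4 × 769 = 3076
    O–H: 4 × 474 = 1896
    Σ(formed) = 4972 kJ
  ΔH_II = 3752 − 4972 = −1220 kJ
ΔH_I − ΔH_II = +1022 kJ, so reaction II has the more negative ΔH; |ΔH_I − ΔH_II| = 1022 kJ.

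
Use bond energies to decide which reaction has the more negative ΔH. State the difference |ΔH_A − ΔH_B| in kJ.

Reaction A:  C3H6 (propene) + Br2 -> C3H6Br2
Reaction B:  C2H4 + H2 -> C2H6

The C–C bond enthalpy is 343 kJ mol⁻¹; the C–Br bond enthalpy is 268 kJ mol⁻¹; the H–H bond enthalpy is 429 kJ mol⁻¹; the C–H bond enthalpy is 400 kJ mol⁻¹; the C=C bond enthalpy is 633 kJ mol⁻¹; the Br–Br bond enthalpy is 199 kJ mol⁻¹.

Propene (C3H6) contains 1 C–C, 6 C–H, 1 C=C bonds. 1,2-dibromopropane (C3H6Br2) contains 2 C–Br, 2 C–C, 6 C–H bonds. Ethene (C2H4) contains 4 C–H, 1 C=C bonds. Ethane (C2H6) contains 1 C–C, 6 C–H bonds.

Reaction B, by 34 kJ

Reaction A:
  Bonds broken (reactants):
    Br–Br: 1 × 199 = 199
    C–C: 1 × 343 = 343
    C–H: 6 × 400 = 2400
    C=C: 1 × 633 = 633
    Σ(broken) = 3575 kJ
  Bonds formed (products):
    C–Br: 2 × 268 = 536
    C–C: 2 × 343 = 686
    C–H: 6 × 400 = 2400
    Σ(formed) = 3622 kJ
  ΔH_A = 3575 − 3622 = −47 kJ
Reaction B:
  Bonds broken (reactants):
    C–H: 4 × 400 = 1600
    C=C: 1 × 633 = 633
    H–H: 1 × 429 = 429
    Σ(broken) = 2662 kJ
  Bonds formed (products):
    C–C: 1 × 343 = 343
    C–H: 6 × 400 = 2400
    Σ(formed) = 2743 kJ
  ΔH_B = 2662 − 2743 = −81 kJ
ΔH_A − ΔH_B = +34 kJ, so reaction B has the more negative ΔH; |ΔH_A − ΔH_B| = 34 kJ.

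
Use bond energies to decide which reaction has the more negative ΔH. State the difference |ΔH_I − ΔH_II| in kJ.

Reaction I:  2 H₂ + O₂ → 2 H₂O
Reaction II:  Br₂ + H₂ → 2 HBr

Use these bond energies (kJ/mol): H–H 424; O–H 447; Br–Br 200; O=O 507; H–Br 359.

Reaction I, by 339 kJ

Reaction I:
  Bonds broken (reactants):
    H–H: 2 × 424 = 848
    O=O: 1 × 507 = 507
    Σ(broken) = 1355 kJ
  Bonds formed (products):
    O–H: 4 × 447 = 1788
    Σ(formed) = 1788 kJ
  ΔH_I = 1355 − 1788 = −433 kJ
Reaction II:
  Bonds broken (reactants):
    Br–Br: 1 × 200 = 200
    H–H: 1 × 424 = 424
    Σ(broken) = 624 kJ
  Bonds formed (products):
    H–Br: 2 × 359 = 718
    Σ(formed) = 718 kJ
  ΔH_II = 624 − 718 = −94 kJ
ΔH_I − ΔH_II = −339 kJ, so reaction I has the more negative ΔH; |ΔH_I − ΔH_II| = 339 kJ.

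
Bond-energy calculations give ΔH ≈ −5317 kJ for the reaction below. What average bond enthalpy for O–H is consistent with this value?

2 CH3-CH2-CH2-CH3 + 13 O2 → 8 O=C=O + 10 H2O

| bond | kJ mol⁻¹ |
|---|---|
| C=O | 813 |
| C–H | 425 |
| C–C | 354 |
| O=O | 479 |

D(O–H) ≈ 458 kJ/mol

Let D be the O–H bond energy.
Σ(broken) = 6×354 + 20×425 + 13×479 = 16851
Σ(formed) = 16×813 + 20×D = 13008 + 20D
ΔH = Σ(broken) − Σ(formed) = (16851) − (13008 + 20D) = +3843 − 20D
Setting this equal to −5317 kJ gives 20D = 9160, so D = 458 kJ/mol.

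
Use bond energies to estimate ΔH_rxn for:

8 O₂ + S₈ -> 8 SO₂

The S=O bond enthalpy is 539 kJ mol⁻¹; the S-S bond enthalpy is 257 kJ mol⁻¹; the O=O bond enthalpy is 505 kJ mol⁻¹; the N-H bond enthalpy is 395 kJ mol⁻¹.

ΔH ≈ −2528 kJ

Bonds broken (reactants):
  O=O: 8 × 505 = 4040
  S-S: 8 × 257 = 2056
  Σ(broken) = 6096 kJ
Bonds formed (products):
  S=O: 16 × 539 = 8624
  Σ(formed) = 8624 kJ
ΔH = Σ(broken) − Σ(formed) = 6096 − 8624 = −2528 kJ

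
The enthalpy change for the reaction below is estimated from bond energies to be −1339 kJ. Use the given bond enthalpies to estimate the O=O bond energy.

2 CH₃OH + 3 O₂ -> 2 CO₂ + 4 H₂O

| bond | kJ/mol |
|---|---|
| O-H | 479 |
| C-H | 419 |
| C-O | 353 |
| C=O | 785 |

D(O=O) ≈ 485 kJ/mol

Let D be the O=O bond energy.
Σ(broken) = 6×419 + 2×353 + 2×479 + 3×D = 4178 + 3D
Σ(formed) = 4×785 + 8×479 = 6972
ΔH = Σ(broken) − Σ(formed) = (4178 + 3D) − (6972) = −2794 + 3D
Setting this equal to −1339 kJ gives 3D = 1455, so D = 485 kJ/mol.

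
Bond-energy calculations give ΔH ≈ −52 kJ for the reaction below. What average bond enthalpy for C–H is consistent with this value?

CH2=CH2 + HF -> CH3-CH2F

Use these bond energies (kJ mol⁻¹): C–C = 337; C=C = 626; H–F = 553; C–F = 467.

Let D be the C–H bond energy.
Σ(broken) = 4×D + 1×626 + 1×553 = 1179 + 4D
Σ(formed) = 1×337 + 1×467 + 5×D = 804 + 5D
ΔH = Σ(broken) − Σ(formed) = (1179 + 4D) − (804 + 5D) = +375 − D
Setting this equal to −52 kJ gives D = 427 kJ/mol.

D(C–H) ≈ 427 kJ/mol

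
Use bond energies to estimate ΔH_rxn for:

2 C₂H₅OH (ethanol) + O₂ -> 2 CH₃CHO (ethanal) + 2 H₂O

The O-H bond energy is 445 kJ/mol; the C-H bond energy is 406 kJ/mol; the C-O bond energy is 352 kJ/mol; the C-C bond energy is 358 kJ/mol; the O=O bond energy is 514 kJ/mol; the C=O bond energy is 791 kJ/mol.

ΔH ≈ −442 kJ

Bonds broken (reactants):
  C-C: 2 × 358 = 716
  C-H: 10 × 406 = 4060
  C-O: 2 × 352 = 704
  O-H: 2 × 445 = 890
  O=O: 1 × 514 = 514
  Σ(broken) = 6884 kJ
Bonds formed (products):
  C-C: 2 × 358 = 716
  C-H: 8 × 406 = 3248
  C=O: 2 × 791 = 1582
  O-H: 4 × 445 = 1780
  Σ(formed) = 7326 kJ
ΔH = Σ(broken) − Σ(formed) = 6884 − 7326 = −442 kJ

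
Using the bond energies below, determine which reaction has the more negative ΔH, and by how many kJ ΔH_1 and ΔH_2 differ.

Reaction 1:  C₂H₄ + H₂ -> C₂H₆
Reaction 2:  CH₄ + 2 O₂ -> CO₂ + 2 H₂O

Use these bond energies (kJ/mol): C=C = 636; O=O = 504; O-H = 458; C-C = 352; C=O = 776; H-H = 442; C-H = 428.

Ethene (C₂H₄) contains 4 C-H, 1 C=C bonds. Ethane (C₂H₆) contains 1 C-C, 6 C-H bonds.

Reaction 2, by 534 kJ

Reaction 1:
  Bonds broken (reactants):
    C-H: 4 × 428 = 1712
    C=C: 1 × 636 = 636
    H-H: 1 × 442 = 442
    Σ(broken) = 2790 kJ
  Bonds formed (products):
    C-C: 1 × 352 = 352
    C-H: 6 × 428 = 2568
    Σ(formed) = 2920 kJ
  ΔH_1 = 2790 − 2920 = −130 kJ
Reaction 2:
  Bonds broken (reactants):
    C-H: 4 × 428 = 1712
    O=O: 2 × 504 = 1008
    Σ(broken) = 2720 kJ
  Bonds formed (products):
    C=O: 2 × 776 = 1552
    O-H: 4 × 458 = 1832
    Σ(formed) = 3384 kJ
  ΔH_2 = 2720 − 3384 = −664 kJ
ΔH_1 − ΔH_2 = +534 kJ, so reaction 2 has the more negative ΔH; |ΔH_1 − ΔH_2| = 534 kJ.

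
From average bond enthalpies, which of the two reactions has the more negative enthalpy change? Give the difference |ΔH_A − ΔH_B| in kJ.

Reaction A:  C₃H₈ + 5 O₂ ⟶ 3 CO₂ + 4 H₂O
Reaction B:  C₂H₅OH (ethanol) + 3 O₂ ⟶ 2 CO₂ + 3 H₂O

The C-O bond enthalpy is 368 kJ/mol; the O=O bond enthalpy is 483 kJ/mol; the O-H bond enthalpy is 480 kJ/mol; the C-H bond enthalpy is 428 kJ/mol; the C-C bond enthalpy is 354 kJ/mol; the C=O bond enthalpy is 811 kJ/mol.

Reaction A, by 826 kJ

Reaction A:
  Bonds broken (reactants):
    C-C: 2 × 354 = 708
    C-H: 8 × 428 = 3424
    O=O: 5 × 483 = 2415
    Σ(broken) = 6547 kJ
  Bonds formed (products):
    C=O: 6 × 811 = 4866
    O-H: 8 × 480 = 3840
    Σ(formed) = 8706 kJ
  ΔH_A = 6547 − 8706 = −2159 kJ
Reaction B:
  Bonds broken (reactants):
    C-C: 1 × 354 = 354
    C-H: 5 × 428 = 2140
    C-O: 1 × 368 = 368
    O-H: 1 × 480 = 480
    O=O: 3 × 483 = 1449
    Σ(broken) = 4791 kJ
  Bonds formed (products):
    C=O: 4 × 811 = 3244
    O-H: 6 × 480 = 2880
    Σ(formed) = 6124 kJ
  ΔH_B = 4791 − 6124 = −1333 kJ
ΔH_A − ΔH_B = −826 kJ, so reaction A has the more negative ΔH; |ΔH_A − ΔH_B| = 826 kJ.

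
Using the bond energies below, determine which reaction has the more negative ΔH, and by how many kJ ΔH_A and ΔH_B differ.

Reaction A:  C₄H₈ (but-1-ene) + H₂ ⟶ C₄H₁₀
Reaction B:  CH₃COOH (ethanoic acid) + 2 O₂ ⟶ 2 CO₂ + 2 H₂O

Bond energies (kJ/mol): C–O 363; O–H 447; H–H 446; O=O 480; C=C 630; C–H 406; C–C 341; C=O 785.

Reaction B, by 737 kJ

Reaction A:
  Bonds broken (reactants):
    C–C: 2 × 341 = 682
    C–H: 8 × 406 = 3248
    C=C: 1 × 630 = 630
    H–H: 1 × 446 = 446
    Σ(broken) = 5006 kJ
  Bonds formed (products):
    C–C: 3 × 341 = 1023
    C–H: 10 × 406 = 4060
    Σ(formed) = 5083 kJ
  ΔH_A = 5006 − 5083 = −77 kJ
Reaction B:
  Bonds broken (reactants):
    C–C: 1 × 341 = 341
    C–H: 3 × 406 = 1218
    C–O: 1 × 363 = 363
    C=O: 1 × 785 = 785
    O–H: 1 × 447 = 447
    O=O: 2 × 480 = 960
    Σ(broken) = 4114 kJ
  Bonds formed (products):
    C=O: 4 × 785 = 3140
    O–H: 4 × 447 = 1788
    Σ(formed) = 4928 kJ
  ΔH_B = 4114 − 4928 = −814 kJ
ΔH_A − ΔH_B = +737 kJ, so reaction B has the more negative ΔH; |ΔH_A − ΔH_B| = 737 kJ.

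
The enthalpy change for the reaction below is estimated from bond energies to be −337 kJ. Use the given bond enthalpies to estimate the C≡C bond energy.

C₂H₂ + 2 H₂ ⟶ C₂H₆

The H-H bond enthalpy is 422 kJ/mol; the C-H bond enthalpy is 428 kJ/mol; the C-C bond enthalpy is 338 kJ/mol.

D(C≡C) ≈ 869 kJ/mol

Let D be the C≡C bond energy.
Σ(broken) = 1×D + 2×428 + 2×422 = 1700 + D
Σ(formed) = 1×338 + 6×428 = 2906
ΔH = Σ(broken) − Σ(formed) = (1700 + D) − (2906) = −1206 + D
Setting this equal to −337 kJ gives D = 869 kJ/mol.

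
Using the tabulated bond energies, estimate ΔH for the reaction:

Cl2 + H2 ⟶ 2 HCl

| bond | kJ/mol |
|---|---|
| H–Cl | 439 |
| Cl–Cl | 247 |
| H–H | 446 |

Bonds broken (reactants):
  Cl–Cl: 1 × 247 = 247
  H–H: 1 × 446 = 446
  Σ(broken) = 693 kJ
Bonds formed (products):
  H–Cl: 2 × 439 = 878
  Σ(formed) = 878 kJ
ΔH = Σ(broken) − Σ(formed) = 693 − 878 = −185 kJ

ΔH ≈ −185 kJ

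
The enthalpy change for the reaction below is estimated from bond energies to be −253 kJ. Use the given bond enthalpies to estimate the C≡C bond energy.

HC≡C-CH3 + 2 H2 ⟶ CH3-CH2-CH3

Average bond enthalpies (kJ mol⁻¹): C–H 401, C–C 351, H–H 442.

Let D be the C≡C bond energy.
Σ(broken) = 1×D + 1×351 + 4×401 + 2×442 = 2839 + D
Σ(formed) = 2×351 + 8×401 = 3910
ΔH = Σ(broken) − Σ(formed) = (2839 + D) − (3910) = −1071 + D
Setting this equal to −253 kJ gives D = 818 kJ/mol.

D(C≡C) ≈ 818 kJ/mol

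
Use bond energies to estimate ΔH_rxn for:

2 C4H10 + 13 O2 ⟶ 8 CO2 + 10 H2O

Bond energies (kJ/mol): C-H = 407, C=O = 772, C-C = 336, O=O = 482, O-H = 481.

Bonds broken (reactants):
  C-C: 6 × 336 = 2016
  C-H: 20 × 407 = 8140
  O=O: 13 × 482 = 6266
  Σ(broken) = 16422 kJ
Bonds formed (products):
  C=O: 16 × 772 = 12352
  O-H: 20 × 481 = 9620
  Σ(formed) = 21972 kJ
ΔH = Σ(broken) − Σ(formed) = 16422 − 21972 = −5550 kJ

ΔH ≈ −5550 kJ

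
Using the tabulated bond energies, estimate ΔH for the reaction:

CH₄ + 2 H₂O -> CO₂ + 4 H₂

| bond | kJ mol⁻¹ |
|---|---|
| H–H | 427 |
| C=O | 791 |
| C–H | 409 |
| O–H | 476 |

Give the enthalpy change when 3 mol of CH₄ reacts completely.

Bonds broken (reactants):
  C–H: 4 × 409 = 1636
  O–H: 4 × 476 = 1904
  Σ(broken) = 3540 kJ
Bonds formed (products):
  C=O: 2 × 791 = 1582
  H–H: 4 × 427 = 1708
  Σ(formed) = 3290 kJ
ΔH = Σ(broken) − Σ(formed) = 3540 − 3290 = +250 kJ
For 3× the reaction as written: 3 × (+250) = +750 kJ

ΔH = +750 kJ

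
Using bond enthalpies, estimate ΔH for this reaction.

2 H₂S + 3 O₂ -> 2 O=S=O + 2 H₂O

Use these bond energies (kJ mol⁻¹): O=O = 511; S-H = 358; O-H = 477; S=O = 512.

Bonds broken (reactants):
  O=O: 3 × 511 = 1533
  S-H: 4 × 358 = 1432
  Σ(broken) = 2965 kJ
Bonds formed (products):
  O-H: 4 × 477 = 1908
  S=O: 4 × 512 = 2048
  Σ(formed) = 3956 kJ
ΔH = Σ(broken) − Σ(formed) = 2965 − 3956 = −991 kJ

ΔH ≈ −991 kJ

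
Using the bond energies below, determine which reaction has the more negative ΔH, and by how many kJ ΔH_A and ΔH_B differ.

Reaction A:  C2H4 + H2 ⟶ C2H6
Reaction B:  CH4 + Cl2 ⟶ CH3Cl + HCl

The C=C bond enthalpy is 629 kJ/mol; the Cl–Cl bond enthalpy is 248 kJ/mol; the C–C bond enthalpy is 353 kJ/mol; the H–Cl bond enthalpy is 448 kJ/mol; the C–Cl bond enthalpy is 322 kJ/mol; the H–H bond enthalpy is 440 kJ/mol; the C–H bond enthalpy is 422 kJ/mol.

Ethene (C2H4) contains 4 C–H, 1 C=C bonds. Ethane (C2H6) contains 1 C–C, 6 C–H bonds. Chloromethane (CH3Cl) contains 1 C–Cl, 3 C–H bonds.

Reaction A, by 28 kJ

Reaction A:
  Bonds broken (reactants):
    C–H: 4 × 422 = 1688
    C=C: 1 × 629 = 629
    H–H: 1 × 440 = 440
    Σ(broken) = 2757 kJ
  Bonds formed (products):
    C–C: 1 × 353 = 353
    C–H: 6 × 422 = 2532
    Σ(formed) = 2885 kJ
  ΔH_A = 2757 − 2885 = −128 kJ
Reaction B:
  Bonds broken (reactants):
    C–H: 4 × 422 = 1688
    Cl–Cl: 1 × 248 = 248
    Σ(broken) = 1936 kJ
  Bonds formed (products):
    C–Cl: 1 × 322 = 322
    C–H: 3 × 422 = 1266
    H–Cl: 1 × 448 = 448
    Σ(formed) = 2036 kJ
  ΔH_B = 1936 − 2036 = −100 kJ
ΔH_A − ΔH_B = −28 kJ, so reaction A has the more negative ΔH; |ΔH_A − ΔH_B| = 28 kJ.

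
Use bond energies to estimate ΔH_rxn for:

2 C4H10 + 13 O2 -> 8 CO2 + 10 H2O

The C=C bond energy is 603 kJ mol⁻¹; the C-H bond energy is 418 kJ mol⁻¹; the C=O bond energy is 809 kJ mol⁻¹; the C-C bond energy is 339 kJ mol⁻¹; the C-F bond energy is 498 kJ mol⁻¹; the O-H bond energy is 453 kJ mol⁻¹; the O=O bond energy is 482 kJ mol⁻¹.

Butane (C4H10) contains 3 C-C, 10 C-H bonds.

ΔH ≈ −5344 kJ

Bonds broken (reactants):
  C-C: 6 × 339 = 2034
  C-H: 20 × 418 = 8360
  O=O: 13 × 482 = 6266
  Σ(broken) = 16660 kJ
Bonds formed (products):
  C=O: 16 × 809 = 12944
  O-H: 20 × 453 = 9060
  Σ(formed) = 22004 kJ
ΔH = Σ(broken) − Σ(formed) = 16660 − 22004 = −5344 kJ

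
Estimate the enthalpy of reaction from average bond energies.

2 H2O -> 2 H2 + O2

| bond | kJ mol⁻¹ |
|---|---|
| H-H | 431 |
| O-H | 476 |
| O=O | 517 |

ΔH ≈ +525 kJ

Bonds broken (reactants):
  O-H: 4 × 476 = 1904
  Σ(broken) = 1904 kJ
Bonds formed (products):
  H-H: 2 × 431 = 862
  O=O: 1 × 517 = 517
  Σ(formed) = 1379 kJ
ΔH = Σ(broken) − Σ(formed) = 1904 − 1379 = +525 kJ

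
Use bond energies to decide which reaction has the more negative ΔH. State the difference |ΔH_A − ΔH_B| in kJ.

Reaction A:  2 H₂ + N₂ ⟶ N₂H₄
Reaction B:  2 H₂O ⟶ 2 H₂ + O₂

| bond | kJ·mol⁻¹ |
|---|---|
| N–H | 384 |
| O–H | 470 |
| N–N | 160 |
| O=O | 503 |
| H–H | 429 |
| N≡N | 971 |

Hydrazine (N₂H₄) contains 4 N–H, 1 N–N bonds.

Reaction A:
  Bonds broken (reactants):
    H–H: 2 × 429 = 858
    N≡N: 1 × 971 = 971
    Σ(broken) = 1829 kJ
  Bonds formed (products):
    N–H: 4 × 384 = 1536
    N–N: 1 × 160 = 160
    Σ(formed) = 1696 kJ
  ΔH_A = 1829 − 1696 = +133 kJ
Reaction B:
  Bonds broken (reactants):
    O–H: 4 × 470 = 1880
    Σ(broken) = 1880 kJ
  Bonds formed (products):
    H–H: 2 × 429 = 858
    O=O: 1 × 503 = 503
    Σ(formed) = 1361 kJ
  ΔH_B = 1880 − 1361 = +519 kJ
ΔH_A − ΔH_B = −386 kJ, so reaction A has the more negative ΔH; |ΔH_A − ΔH_B| = 386 kJ.

Reaction A, by 386 kJ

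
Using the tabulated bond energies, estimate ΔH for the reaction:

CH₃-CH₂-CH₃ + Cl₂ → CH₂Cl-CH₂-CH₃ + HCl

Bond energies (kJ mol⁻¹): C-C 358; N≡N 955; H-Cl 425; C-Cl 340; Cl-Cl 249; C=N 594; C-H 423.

Bonds broken (reactants):
  C-C: 2 × 358 = 716
  C-H: 8 × 423 = 3384
  Cl-Cl: 1 × 249 = 249
  Σ(broken) = 4349 kJ
Bonds formed (products):
  C-C: 2 × 358 = 716
  C-Cl: 1 × 340 = 340
  C-H: 7 × 423 = 2961
  H-Cl: 1 × 425 = 425
  Σ(formed) = 4442 kJ
ΔH = Σ(broken) − Σ(formed) = 4349 − 4442 = −93 kJ

ΔH ≈ −93 kJ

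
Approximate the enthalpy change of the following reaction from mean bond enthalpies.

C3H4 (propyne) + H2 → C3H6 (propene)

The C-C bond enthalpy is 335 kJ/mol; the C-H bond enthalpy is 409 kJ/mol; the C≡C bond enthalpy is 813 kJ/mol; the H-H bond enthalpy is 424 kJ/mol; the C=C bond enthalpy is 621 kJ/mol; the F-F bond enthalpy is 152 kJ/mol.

ΔH ≈ −202 kJ

Bonds broken (reactants):
  C≡C: 1 × 813 = 813
  C-C: 1 × 335 = 335
  C-H: 4 × 409 = 1636
  H-H: 1 × 424 = 424
  Σ(broken) = 3208 kJ
Bonds formed (products):
  C-C: 1 × 335 = 335
  C-H: 6 × 409 = 2454
  C=C: 1 × 621 = 621
  Σ(formed) = 3410 kJ
ΔH = Σ(broken) − Σ(formed) = 3208 − 3410 = −202 kJ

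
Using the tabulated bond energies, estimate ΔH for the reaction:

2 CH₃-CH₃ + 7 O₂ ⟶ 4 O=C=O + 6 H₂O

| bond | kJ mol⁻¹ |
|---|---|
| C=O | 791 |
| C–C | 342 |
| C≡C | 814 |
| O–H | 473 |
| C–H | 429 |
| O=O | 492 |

Bonds broken (reactants):
  C–C: 2 × 342 = 684
  C–H: 12 × 429 = 5148
  O=O: 7 × 492 = 3444
  Σ(broken) = 9276 kJ
Bonds formed (products):
  C=O: 8 × 791 = 6328
  O–H: 12 × 473 = 5676
  Σ(formed) = 12004 kJ
ΔH = Σ(broken) − Σ(formed) = 9276 − 12004 = −2728 kJ

ΔH ≈ −2728 kJ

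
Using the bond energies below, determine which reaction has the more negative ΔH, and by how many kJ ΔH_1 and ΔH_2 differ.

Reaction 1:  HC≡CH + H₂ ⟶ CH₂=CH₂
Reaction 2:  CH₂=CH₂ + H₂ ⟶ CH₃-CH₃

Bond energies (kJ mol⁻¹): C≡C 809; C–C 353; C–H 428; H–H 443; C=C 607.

Reaction 1:
  Bonds broken (reactants):
    C≡C: 1 × 809 = 809
    C–H: 2 × 428 = 856
    H–H: 1 × 443 = 443
    Σ(broken) = 2108 kJ
  Bonds formed (products):
    C–H: 4 × 428 = 1712
    C=C: 1 × 607 = 607
    Σ(formed) = 2319 kJ
  ΔH_1 = 2108 − 2319 = −211 kJ
Reaction 2:
  Bonds broken (reactants):
    C–H: 4 × 428 = 1712
    C=C: 1 × 607 = 607
    H–H: 1 × 443 = 443
    Σ(broken) = 2762 kJ
  Bonds formed (products):
    C–C: 1 × 353 = 353
    C–H: 6 × 428 = 2568
    Σ(formed) = 2921 kJ
  ΔH_2 = 2762 − 2921 = −159 kJ
ΔH_1 − ΔH_2 = −52 kJ, so reaction 1 has the more negative ΔH; |ΔH_1 − ΔH_2| = 52 kJ.

Reaction 1, by 52 kJ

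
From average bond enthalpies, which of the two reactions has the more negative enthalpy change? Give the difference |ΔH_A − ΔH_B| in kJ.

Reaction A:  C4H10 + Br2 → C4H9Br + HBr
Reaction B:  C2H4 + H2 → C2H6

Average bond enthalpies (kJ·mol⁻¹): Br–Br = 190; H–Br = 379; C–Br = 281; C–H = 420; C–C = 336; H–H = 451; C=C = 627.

Reaction B, by 48 kJ

Reaction A:
  Bonds broken (reactants):
    Br–Br: 1 × 190 = 190
    C–C: 3 × 336 = 1008
    C–H: 10 × 420 = 4200
    Σ(broken) = 5398 kJ
  Bonds formed (products):
    C–Br: 1 × 281 = 281
    C–C: 3 × 336 = 1008
    C–H: 9 × 420 = 3780
    H–Br: 1 × 379 = 379
    Σ(formed) = 5448 kJ
  ΔH_A = 5398 − 5448 = −50 kJ
Reaction B:
  Bonds broken (reactants):
    C–H: 4 × 420 = 1680
    C=C: 1 × 627 = 627
    H–H: 1 × 451 = 451
    Σ(broken) = 2758 kJ
  Bonds formed (products):
    C–C: 1 × 336 = 336
    C–H: 6 × 420 = 2520
    Σ(formed) = 2856 kJ
  ΔH_B = 2758 − 2856 = −98 kJ
ΔH_A − ΔH_B = +48 kJ, so reaction B has the more negative ΔH; |ΔH_A − ΔH_B| = 48 kJ.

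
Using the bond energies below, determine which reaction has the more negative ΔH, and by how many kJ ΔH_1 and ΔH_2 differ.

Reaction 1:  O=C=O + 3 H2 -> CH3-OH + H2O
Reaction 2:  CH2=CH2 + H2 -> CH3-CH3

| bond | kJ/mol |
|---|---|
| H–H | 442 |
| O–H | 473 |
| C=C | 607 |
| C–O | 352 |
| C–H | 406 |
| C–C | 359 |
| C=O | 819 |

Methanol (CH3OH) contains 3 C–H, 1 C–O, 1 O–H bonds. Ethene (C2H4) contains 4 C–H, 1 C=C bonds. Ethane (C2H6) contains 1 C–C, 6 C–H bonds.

Reaction 2, by 97 kJ

Reaction 1:
  Bonds broken (reactants):
    C=O: 2 × 819 = 1638
    H–H: 3 × 442 = 1326
    Σ(broken) = 2964 kJ
  Bonds formed (products):
    C–H: 3 × 406 = 1218
    C–O: 1 × 352 = 352
    O–H: 3 × 473 = 1419
    Σ(formed) = 2989 kJ
  ΔH_1 = 2964 − 2989 = −25 kJ
Reaction 2:
  Bonds broken (reactants):
    C–H: 4 × 406 = 1624
    C=C: 1 × 607 = 607
    H–H: 1 × 442 = 442
    Σ(broken) = 2673 kJ
  Bonds formed (products):
    C–C: 1 × 359 = 359
    C–H: 6 × 406 = 2436
    Σ(formed) = 2795 kJ
  ΔH_2 = 2673 − 2795 = −122 kJ
ΔH_1 − ΔH_2 = +97 kJ, so reaction 2 has the more negative ΔH; |ΔH_1 − ΔH_2| = 97 kJ.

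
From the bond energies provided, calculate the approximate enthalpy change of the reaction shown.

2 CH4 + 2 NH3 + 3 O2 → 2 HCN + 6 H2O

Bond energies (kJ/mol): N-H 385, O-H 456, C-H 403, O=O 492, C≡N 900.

Bonds broken (reactants):
  C-H: 8 × 403 = 3224
  N-H: 6 × 385 = 2310
  O=O: 3 × 492 = 1476
  Σ(broken) = 7010 kJ
Bonds formed (products):
  C≡N: 2 × 900 = 1800
  C-H: 2 × 403 = 806
  O-H: 12 × 456 = 5472
  Σ(formed) = 8078 kJ
ΔH = Σ(broken) − Σ(formed) = 7010 − 8078 = −1068 kJ

ΔH ≈ −1068 kJ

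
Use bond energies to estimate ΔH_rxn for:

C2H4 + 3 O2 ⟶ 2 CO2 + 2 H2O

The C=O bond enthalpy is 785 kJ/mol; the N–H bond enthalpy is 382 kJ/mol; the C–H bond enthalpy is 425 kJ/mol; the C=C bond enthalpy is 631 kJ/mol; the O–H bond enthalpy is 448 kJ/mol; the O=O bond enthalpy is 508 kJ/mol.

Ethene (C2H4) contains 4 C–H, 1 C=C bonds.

ΔH ≈ −1077 kJ

Bonds broken (reactants):
  C–H: 4 × 425 = 1700
  C=C: 1 × 631 = 631
  O=O: 3 × 508 = 1524
  Σ(broken) = 3855 kJ
Bonds formed (products):
  C=O: 4 × 785 = 3140
  O–H: 4 × 448 = 1792
  Σ(formed) = 4932 kJ
ΔH = Σ(broken) − Σ(formed) = 3855 − 4932 = −1077 kJ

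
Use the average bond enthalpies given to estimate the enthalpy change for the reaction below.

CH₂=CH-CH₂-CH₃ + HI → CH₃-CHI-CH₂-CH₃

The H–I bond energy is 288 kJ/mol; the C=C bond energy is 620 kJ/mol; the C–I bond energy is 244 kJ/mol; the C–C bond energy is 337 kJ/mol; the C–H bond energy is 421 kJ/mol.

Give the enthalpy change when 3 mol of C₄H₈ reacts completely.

ΔH = −282 kJ

Bonds broken (reactants):
  C–C: 2 × 337 = 674
  C–H: 8 × 421 = 3368
  C=C: 1 × 620 = 620
  H–I: 1 × 288 = 288
  Σ(broken) = 4950 kJ
Bonds formed (products):
  C–C: 3 × 337 = 1011
  C–H: 9 × 421 = 3789
  C–I: 1 × 244 = 244
  Σ(formed) = 5044 kJ
ΔH = Σ(broken) − Σ(formed) = 4950 − 5044 = −94 kJ
For 3× the reaction as written: 3 × (−94) = −282 kJ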